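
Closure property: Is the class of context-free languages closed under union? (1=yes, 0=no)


CFL closure properties:
  Closed under: union, concatenation, Kleene star
  NOT closed under: intersection, complement
Operation 'union' is in closed list -> Yes (closed)

1


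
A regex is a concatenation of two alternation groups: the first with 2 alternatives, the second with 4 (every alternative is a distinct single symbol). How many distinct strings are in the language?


First group: 2 alternatives
Second group: 4 alternatives
Concatenation: each choice from group 1 pairs with each from group 2
Total = 2 x 4 = 8

8


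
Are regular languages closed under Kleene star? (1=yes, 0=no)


Regular languages are closed under:
- Union (DFA product construction)
- Intersection (DFA product construction)
- Complement (swap accept/reject states)
- Concatenation (NFA construction)
- Kleene star (NFA construction)
Kleene star is in this list
Therefore: closed

1


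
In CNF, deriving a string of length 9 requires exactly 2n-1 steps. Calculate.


Chomsky Normal Form derivation:
String length n = 9
Each step either:
  - Splits a nonterminal into two (n-1 such steps)
  - Converts a nonterminal to terminal (n such steps)
Total = (n-1) + n = 2n - 1
= 2(9) - 1
= 18 - 1
= 17

17


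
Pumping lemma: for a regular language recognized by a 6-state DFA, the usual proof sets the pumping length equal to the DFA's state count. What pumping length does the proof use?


Pumping lemma for regular languages (standard proof):
Take p = |Q|, the number of DFA states.
Any string of length >= |Q| passes through |Q|+1 states while reading its first |Q| symbols,
so by pigeonhole some state repeats, giving the loop that can be pumped.
Here |Q| = 6
Therefore the proof uses p = 6

6


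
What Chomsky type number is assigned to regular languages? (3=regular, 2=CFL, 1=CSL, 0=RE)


Chomsky hierarchy levels:
  Type 3: Regular (DFA/NFA/regex)
  Type 2: Context-free (PDA)
  Type 1: Context-sensitive
  Type 0: Recursively enumerable (TM)
'regular' corresponds to Type 3

3


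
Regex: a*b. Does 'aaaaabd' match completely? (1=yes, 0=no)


Pattern: a*b
String: 'aaaaabd'
Pattern requires: zero or more 'a's followed by exactly one 'b'
Found 5 leading 'a's
Remaining: 'bd'
Remaining is not 'b' -> no match
Result: 0

0


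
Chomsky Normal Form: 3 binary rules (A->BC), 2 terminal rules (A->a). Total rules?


CNF allows two rule forms:
  A -> BC (binary): 3 rules
  A -> a (terminal): 2 rules
Total = 3 + 2 = 5

5


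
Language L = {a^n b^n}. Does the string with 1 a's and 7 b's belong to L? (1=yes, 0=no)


Language requires equal numbers of a's and b's
PDA pushes for each 'a', pops for each 'b'
Number of a's = 1
Number of b's = 7
1 != 7 -> Reject

0


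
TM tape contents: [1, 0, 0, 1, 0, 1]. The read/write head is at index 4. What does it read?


Tape: [1, 0, 0, 1, 0, 1]
Positions: 0 1 2 3 4 5
Values:    1 0 0 1 0 1
Head at position 4
tape[4] = 0

0


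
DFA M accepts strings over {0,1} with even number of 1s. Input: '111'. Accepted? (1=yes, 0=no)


DFA has 2 states: q_even (start, accept=yes) and q_odd
Processing string '111' character by character:
  Position 0: read '1', 1-count=1 -> q_odd
  Position 1: read '1', 1-count=2 -> q_even
  Position 2: read '1', 1-count=3 -> q_odd
Final state: q_odd, total 1s = 3 (odd); the DFA requires an even count -> reject

0


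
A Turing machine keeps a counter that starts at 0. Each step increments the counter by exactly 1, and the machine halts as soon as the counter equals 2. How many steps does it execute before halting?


Counter starts at 0. Counting sequence:
  Step 1: counter = 1
  Step 2: counter = 2
Counter reached 2 -> halt
Total steps = 2

2


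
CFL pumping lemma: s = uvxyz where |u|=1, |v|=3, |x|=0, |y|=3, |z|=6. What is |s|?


|s| = |u| + |v| + |x| + |y| + |z|
= 1 + 3 + 0 + 3 + 6
= 4 + 0 + 9
= 4 + 9
= 13

13


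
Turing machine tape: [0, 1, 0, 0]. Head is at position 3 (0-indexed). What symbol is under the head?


Tape: [0, 1, 0, 0]
Positions: 0 1 2 3
Values:    0 1 0 0
Head at position 3
tape[3] = 0

0


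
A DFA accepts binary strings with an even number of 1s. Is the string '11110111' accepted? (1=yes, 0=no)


DFA has 2 states: q_even (start, accept=yes) and q_odd
Processing string '11110111' character by character:
  Position 0: read '1', 1-count=1 -> q_odd
  Position 1: read '1', 1-count=2 -> q_even
  Position 2: read '1', 1-count=3 -> q_odd
  Position 3: read '1', 1-count=4 -> q_even
  Position 4: read '0', 1-count=4 -> q_even (no change)
  Position 5: read '1', 1-count=5 -> q_odd
  Position 6: read '1', 1-count=6 -> q_even
  Position 7: read '1', 1-count=7 -> q_odd
Final state: q_odd, total 1s = 7 (odd); the DFA requires an even count -> reject

0


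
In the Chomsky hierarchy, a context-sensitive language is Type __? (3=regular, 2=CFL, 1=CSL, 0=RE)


Chomsky hierarchy levels:
  Type 3: Regular (DFA/NFA/regex)
  Type 2: Context-free (PDA)
  Type 1: Context-sensitive
  Type 0: Recursively enumerable (TM)
'context-sensitive' corresponds to Type 1

1


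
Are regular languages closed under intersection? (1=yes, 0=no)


Regular languages are closed under all standard operations:
- Union: Yes (product construction)
- Intersection: Yes (product construction)
- Complement: Yes (swap accept/reject)
- Concatenation: Yes (NFA construction)
Operation: intersection -> Closed

1


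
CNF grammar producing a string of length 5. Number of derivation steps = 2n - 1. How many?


Chomsky Normal Form derivation:
String length n = 5
Each step either:
  - Splits a nonterminal into two (n-1 such steps)
  - Converts a nonterminal to terminal (n such steps)
Total = (n-1) + n = 2n - 1
= 2(5) - 1
= 10 - 1
= 9

9


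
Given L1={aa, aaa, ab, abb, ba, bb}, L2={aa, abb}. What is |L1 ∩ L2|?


L1 = {aa, aaa, ab, abb, ba, bb}
L2 = {aa, abb}
Checking each string in L1 against L2:
  'aa': in L2? Yes
  'aaa': in L2? No
  'ab': in L2? No
  'abb': in L2? Yes
  'ba': in L2? No
  'bb': in L2? No
Intersection = {aa, abb}
|L1 ∩ L2| = 2

2


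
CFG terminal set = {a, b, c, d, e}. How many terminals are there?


Terminal symbols: a, b, c, d, e
Counting each: a (#1), b (#2), c (#3), d (#4), e (#5)
Total = 5

5


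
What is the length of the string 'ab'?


String: 'ab'
Counting characters:
  'a' appears 1 time(s)
  'b' appears 1 time(s)
Total length = 1 + 1 = 2

2


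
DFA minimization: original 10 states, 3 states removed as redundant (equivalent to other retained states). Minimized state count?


Original DFA: 10 states
Redundant states removed: 3
Minimized states = original - removed
= 10 - 3
= 7

7


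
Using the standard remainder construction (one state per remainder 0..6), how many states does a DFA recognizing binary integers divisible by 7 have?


Divisibility by 7 is tracked via the remainder mod 7: 0, 1, ..., 6
The construction assigns one state to each remainder
Number of remainders = 7

7


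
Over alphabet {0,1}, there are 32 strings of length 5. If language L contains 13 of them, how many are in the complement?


Alphabet: {0,1}
String length: 5
Total strings of length 5 = 2^5 = 32
Strings in L = 13
Complement = total - |L|
= 32 - 13
= 19

19


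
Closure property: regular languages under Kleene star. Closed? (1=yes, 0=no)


Regular languages are closed under:
- Union (DFA product construction)
- Intersection (DFA product construction)
- Complement (swap accept/reject states)
- Concatenation (NFA construction)
- Kleene star (NFA construction)
Kleene star is in this list
Therefore: closed

1


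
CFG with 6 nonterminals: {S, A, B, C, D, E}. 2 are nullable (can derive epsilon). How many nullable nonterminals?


Nonterminals: {S, A, B, C, D, E}
A nonterminal is nullable if it can derive epsilon
Counting nullable nonterminals: 2
Total nullable = 2

2


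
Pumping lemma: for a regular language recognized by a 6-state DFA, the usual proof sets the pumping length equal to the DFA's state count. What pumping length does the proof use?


Pumping lemma for regular languages (standard proof):
Take p = |Q|, the number of DFA states.
Any string of length >= |Q| passes through |Q|+1 states while reading its first |Q| symbols,
so by pigeonhole some state repeats, giving the loop that can be pumped.
Here |Q| = 6
Therefore the proof uses p = 6

6


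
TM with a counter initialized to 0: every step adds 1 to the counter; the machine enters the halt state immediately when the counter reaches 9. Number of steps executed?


Counter starts at 0. Counting sequence:
  Step 1: counter = 1
  Step 2: counter = 2
  Step 3: counter = 3
  Step 4: counter = 4
  Step 5: counter = 5
  Step 6: counter = 6
  ...
  Step 9: counter = 9
Counter reached 9 -> halt
Total steps = 9

9


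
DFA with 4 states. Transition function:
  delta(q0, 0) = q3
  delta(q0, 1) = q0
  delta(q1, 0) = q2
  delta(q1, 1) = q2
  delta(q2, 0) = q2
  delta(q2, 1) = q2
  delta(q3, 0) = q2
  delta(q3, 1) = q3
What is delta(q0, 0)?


Looking up transition function:
delta(q0, 0) in the table
Row: q0, Column: 0
Result: q3

q3


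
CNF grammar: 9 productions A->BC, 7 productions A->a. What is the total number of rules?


CNF allows two rule forms:
  A -> BC (binary): 9 rules
  A -> a (terminal): 7 rules
Total = 9 + 7 = 16

16


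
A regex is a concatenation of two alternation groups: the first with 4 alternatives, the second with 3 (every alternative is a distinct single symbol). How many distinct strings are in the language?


First group: 4 alternatives
Second group: 3 alternatives
Concatenation: each choice from group 1 pairs with each from group 2
Total = 4 x 3 = 12

12


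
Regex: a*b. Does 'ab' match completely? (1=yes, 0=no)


Pattern: a*b
String: 'ab'
Pattern requires: zero or more 'a's followed by exactly one 'b'
Found 1 leading 'a's
Remaining: 'b'
Remaining is exactly 'b' -> match
Result: 1

1


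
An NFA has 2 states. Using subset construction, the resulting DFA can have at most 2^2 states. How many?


NFA has 2 states
Subset construction: each DFA state = subset of NFA states
Maximum subsets = 2^2
2^2 = 4

4


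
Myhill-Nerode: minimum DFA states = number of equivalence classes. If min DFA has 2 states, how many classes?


Myhill-Nerode theorem:
Number of equivalence classes = number of states in minimal DFA
Minimal DFA states = 2
Therefore equivalence classes = 2

2


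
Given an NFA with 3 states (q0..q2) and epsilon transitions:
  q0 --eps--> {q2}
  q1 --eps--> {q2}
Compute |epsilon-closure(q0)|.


Starting from q0
Initialize closure = {q0}
Follow epsilon from q0 -> add q2
Final closure: {q0, q2}
Size = 2

2


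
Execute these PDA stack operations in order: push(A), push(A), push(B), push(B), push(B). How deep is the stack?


Tracing stack operations:
  push(A) -> stack = [A], depth=1
  push(A) -> stack = [A,A], depth=2
  push(B) -> stack = [A,A,B], depth=3
  push(B) -> stack = [A,A,B,B], depth=4
  push(B) -> stack = [A,A,B,B,B], depth=5
Final depth = 5

5


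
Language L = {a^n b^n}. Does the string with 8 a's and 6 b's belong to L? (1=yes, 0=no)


Language requires equal numbers of a's and b's
PDA pushes for each 'a', pops for each 'b'
Number of a's = 8
Number of b's = 6
8 != 6 -> Reject

0


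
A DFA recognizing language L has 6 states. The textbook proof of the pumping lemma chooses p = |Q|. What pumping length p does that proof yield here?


Pumping lemma for regular languages (standard proof):
Take p = |Q|, the number of DFA states.
Any string of length >= |Q| passes through |Q|+1 states while reading its first |Q| symbols,
so by pigeonhole some state repeats, giving the loop that can be pumped.
Here |Q| = 6
Therefore the proof uses p = 6

6


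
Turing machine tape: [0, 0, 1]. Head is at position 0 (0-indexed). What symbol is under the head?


Tape: [0, 0, 1]
Positions: 0 1 2
Values:    0 0 1
Head at position 0
tape[0] = 0

0


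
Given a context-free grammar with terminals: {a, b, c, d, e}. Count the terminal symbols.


Terminal symbols: a, b, c, d, e
Counting each: a (#1), b (#2), c (#3), d (#4), e (#5)
Total = 5

5


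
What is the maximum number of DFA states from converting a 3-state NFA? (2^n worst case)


NFA has 3 states
Subset construction: each DFA state = subset of NFA states
Maximum subsets = 2^3
2^3 = 8

8


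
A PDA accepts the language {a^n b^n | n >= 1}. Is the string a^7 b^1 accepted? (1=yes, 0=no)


Language requires equal numbers of a's and b's
PDA pushes for each 'a', pops for each 'b'
Number of a's = 7
Number of b's = 1
7 != 1 -> Reject

0


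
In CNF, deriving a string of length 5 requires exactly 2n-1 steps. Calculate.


Chomsky Normal Form derivation:
String length n = 5
Each step either:
  - Splits a nonterminal into two (n-1 such steps)
  - Converts a nonterminal to terminal (n such steps)
Total = (n-1) + n = 2n - 1
= 2(5) - 1
= 10 - 1
= 9

9


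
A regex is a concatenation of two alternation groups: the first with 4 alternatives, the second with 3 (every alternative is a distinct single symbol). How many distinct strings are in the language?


First group: 4 alternatives
Second group: 3 alternatives
Concatenation: each choice from group 1 pairs with each from group 2
Total = 4 x 3 = 12

12


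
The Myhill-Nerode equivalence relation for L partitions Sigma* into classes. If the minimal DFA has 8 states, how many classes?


Myhill-Nerode theorem:
Number of equivalence classes = number of states in minimal DFA
Minimal DFA states = 8
Therefore equivalence classes = 8

8


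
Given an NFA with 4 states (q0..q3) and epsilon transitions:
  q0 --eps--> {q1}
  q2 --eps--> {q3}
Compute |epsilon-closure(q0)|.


Starting from q0
Initialize closure = {q0}
Follow epsilon from q0 -> add q1
Final closure: {q0, q1}
Size = 2

2


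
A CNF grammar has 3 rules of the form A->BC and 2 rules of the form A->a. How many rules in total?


CNF allows two rule forms:
  A -> BC (binary): 3 rules
  A -> a (terminal): 2 rules
Total = 3 + 2 = 5

5


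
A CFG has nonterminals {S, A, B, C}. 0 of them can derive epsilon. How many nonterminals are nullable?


Nonterminals: {S, A, B, C}
A nonterminal is nullable if it can derive epsilon
Counting nullable nonterminals: 0
Total nullable = 0

0


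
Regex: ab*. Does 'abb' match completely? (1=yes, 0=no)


Pattern: ab*
String: 'abb'
Pattern requires: exactly one 'a' followed by zero or more 'b's
First char is 'a' -> OK
Rest 'bb': all b's? Yes
Result: 1

1


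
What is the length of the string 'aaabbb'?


String: 'aaabbb'
Counting characters:
  'a' appears 3 time(s)
  'b' appears 3 time(s)
Total length = 3 + 3 = 6

6


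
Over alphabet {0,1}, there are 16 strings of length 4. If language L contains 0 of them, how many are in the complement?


Alphabet: {0,1}
String length: 4
Total strings of length 4 = 2^4 = 16
Strings in L = 0
Complement = total - |L|
= 16 - 0
= 16

16


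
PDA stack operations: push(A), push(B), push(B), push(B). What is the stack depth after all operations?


Tracing stack operations:
  push(A) -> stack = [A], depth=1
  push(B) -> stack = [A,B], depth=2
  push(B) -> stack = [A,B,B], depth=3
  push(B) -> stack = [A,B,B,B], depth=4
Final depth = 4

4


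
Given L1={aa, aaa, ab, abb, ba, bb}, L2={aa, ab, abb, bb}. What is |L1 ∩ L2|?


L1 = {aa, aaa, ab, abb, ba, bb}
L2 = {aa, ab, abb, bb}
Checking each string in L1 against L2:
  'aa': in L2? Yes
  'aaa': in L2? No
  'ab': in L2? Yes
  'abb': in L2? Yes
  'ba': in L2? No
  'bb': in L2? Yes
Intersection = {aa, ab, abb, bb}
|L1 ∩ L2| = 4

4


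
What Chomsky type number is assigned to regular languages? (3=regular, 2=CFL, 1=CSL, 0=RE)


Chomsky hierarchy levels:
  Type 3: Regular (DFA/NFA/regex)
  Type 2: Context-free (PDA)
  Type 1: Context-sensitive
  Type 0: Recursively enumerable (TM)
'regular' corresponds to Type 3

3


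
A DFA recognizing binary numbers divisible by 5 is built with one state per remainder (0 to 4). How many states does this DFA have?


Divisibility by 5 is tracked via the remainder mod 5: 0, 1, ..., 4
The construction assigns one state to each remainder
Number of remainders = 5

5


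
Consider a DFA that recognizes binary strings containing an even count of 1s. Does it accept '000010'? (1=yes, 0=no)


DFA has 2 states: q_even (start, accept=yes) and q_odd
Processing string '000010' character by character:
  Position 0: read '0', 1-count=0 -> q_even (no change)
  Position 1: read '0', 1-count=0 -> q_even (no change)
  Position 2: read '0', 1-count=0 -> q_even (no change)
  Position 3: read '0', 1-count=0 -> q_even (no change)
  Position 4: read '1', 1-count=1 -> q_odd
  Position 5: read '0', 1-count=1 -> q_odd (no change)
Final state: q_odd, total 1s = 1 (odd); the DFA requires an even count -> reject

0


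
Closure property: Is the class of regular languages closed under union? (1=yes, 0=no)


Regular languages are closed under all standard operations:
- Union: Yes (product construction)
- Intersection: Yes (product construction)
- Complement: Yes (swap accept/reject)
- Concatenation: Yes (NFA construction)
Operation: union -> Closed

1


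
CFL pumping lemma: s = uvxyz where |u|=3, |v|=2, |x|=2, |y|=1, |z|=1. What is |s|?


|s| = |u| + |v| + |x| + |y| + |z|
= 3 + 2 + 2 + 1 + 1
= 5 + 2 + 2
= 7 + 2
= 9

9


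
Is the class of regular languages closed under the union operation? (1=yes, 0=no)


Regular languages are closed under:
- Union (DFA product construction)
- Intersection (DFA product construction)
- Complement (swap accept/reject states)
- Concatenation (NFA construction)
- Kleene star (NFA construction)
union is in this list
Therefore: closed

1


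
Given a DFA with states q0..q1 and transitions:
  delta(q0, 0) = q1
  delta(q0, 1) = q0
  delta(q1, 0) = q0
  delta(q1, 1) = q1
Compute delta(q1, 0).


Looking up transition function:
delta(q1, 0) in the table
Row: q1, Column: 0
Result: q0

q0


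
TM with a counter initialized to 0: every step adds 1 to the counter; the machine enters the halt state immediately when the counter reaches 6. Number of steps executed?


Counter starts at 0. Counting sequence:
  Step 1: counter = 1
  Step 2: counter = 2
  Step 3: counter = 3
  Step 4: counter = 4
  Step 5: counter = 5
  Step 6: counter = 6
Counter reached 6 -> halt
Total steps = 6

6


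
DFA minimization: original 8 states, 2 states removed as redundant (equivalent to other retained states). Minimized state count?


Original DFA: 8 states
Redundant states removed: 2
Minimized states = original - removed
= 8 - 2
= 6

6


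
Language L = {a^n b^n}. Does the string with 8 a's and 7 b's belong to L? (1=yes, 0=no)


Language requires equal numbers of a's and b's
PDA pushes for each 'a', pops for each 'b'
Number of a's = 8
Number of b's = 7
8 != 7 -> Reject

0


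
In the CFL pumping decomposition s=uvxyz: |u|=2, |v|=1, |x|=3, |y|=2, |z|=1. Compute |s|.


|s| = |u| + |v| + |x| + |y| + |z|
= 2 + 1 + 3 + 2 + 1
= 3 + 3 + 3
= 6 + 3
= 9

9


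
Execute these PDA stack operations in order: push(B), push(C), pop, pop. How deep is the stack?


Tracing stack operations:
  push(B) -> stack = [B], depth=1
  push(C) -> stack = [B,C], depth=2
  pop -> removed C, stack = [B], depth=1
  pop -> removed B, stack = [], depth=0
Final depth = 0

0


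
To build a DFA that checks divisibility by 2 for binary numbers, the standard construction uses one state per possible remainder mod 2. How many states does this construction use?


Divisibility by 2 is tracked via the remainder mod 2: 0, 1, ..., 1
The construction assigns one state to each remainder
Number of remainders = 2

2


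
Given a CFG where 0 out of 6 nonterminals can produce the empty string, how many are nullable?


Nonterminals: {S, A, B, C, D, E}
A nonterminal is nullable if it can derive epsilon
Counting nullable nonterminals: 0
Total nullable = 0

0


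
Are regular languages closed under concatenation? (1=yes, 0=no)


Regular languages are closed under all standard operations:
- Union: Yes (product construction)
- Intersection: Yes (product construction)
- Complement: Yes (swap accept/reject)
- Concatenation: Yes (NFA construction)
Operation: concatenation -> Closed

1


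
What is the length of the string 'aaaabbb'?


String: 'aaaabbb'
Counting characters:
  'a' appears 4 time(s)
  'b' appears 3 time(s)
Total length = 4 + 3 = 7

7


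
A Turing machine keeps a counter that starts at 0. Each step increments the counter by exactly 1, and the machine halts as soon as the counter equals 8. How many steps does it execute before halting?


Counter starts at 0. Counting sequence:
  Step 1: counter = 1
  Step 2: counter = 2
  Step 3: counter = 3
  Step 4: counter = 4
  Step 5: counter = 5
  Step 6: counter = 6
  Step 7: counter = 7
  Step 8: counter = 8
Counter reached 8 -> halt
Total steps = 8

8


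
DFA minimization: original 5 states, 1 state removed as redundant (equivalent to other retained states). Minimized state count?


Original DFA: 5 states
Redundant states removed: 1
Minimized states = original - removed
= 5 - 1
= 4

4


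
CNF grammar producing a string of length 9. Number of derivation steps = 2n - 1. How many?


Chomsky Normal Form derivation:
String length n = 9
Each step either:
  - Splits a nonterminal into two (n-1 such steps)
  - Converts a nonterminal to terminal (n such steps)
Total = (n-1) + n = 2n - 1
= 2(9) - 1
= 18 - 1
= 17

17


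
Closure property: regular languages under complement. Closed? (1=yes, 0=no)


Regular languages are closed under:
- Union (DFA product construction)
- Intersection (DFA product construction)
- Complement (swap accept/reject states)
- Concatenation (NFA construction)
- Kleene star (NFA construction)
complement is in this list
Therefore: closed

1


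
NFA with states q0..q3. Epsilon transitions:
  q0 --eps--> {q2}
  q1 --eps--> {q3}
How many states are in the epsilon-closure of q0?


Starting from q0
Initialize closure = {q0}
Follow epsilon from q0 -> add q2
Final closure: {q0, q2}
Size = 2

2


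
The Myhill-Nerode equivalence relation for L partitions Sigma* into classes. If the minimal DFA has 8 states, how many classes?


Myhill-Nerode theorem:
Number of equivalence classes = number of states in minimal DFA
Minimal DFA states = 8
Therefore equivalence classes = 8

8


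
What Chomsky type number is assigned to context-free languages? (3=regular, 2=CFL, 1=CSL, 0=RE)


Chomsky hierarchy levels:
  Type 3: Regular (DFA/NFA/regex)
  Type 2: Context-free (PDA)
  Type 1: Context-sensitive
  Type 0: Recursively enumerable (TM)
'context-free' corresponds to Type 2

2


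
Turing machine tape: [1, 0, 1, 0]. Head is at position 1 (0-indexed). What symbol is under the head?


Tape: [1, 0, 1, 0]
Positions: 0 1 2 3
Values:    1 0 1 0
Head at position 1
tape[1] = 0

0


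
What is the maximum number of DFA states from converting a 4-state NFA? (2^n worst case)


NFA has 4 states
Subset construction: each DFA state = subset of NFA states
Maximum subsets = 2^4
2^4 = 16

16


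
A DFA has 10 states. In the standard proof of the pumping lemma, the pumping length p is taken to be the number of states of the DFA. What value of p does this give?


Pumping lemma for regular languages (standard proof):
Take p = |Q|, the number of DFA states.
Any string of length >= |Q| passes through |Q|+1 states while reading its first |Q| symbols,
so by pigeonhole some state repeats, giving the loop that can be pumped.
Here |Q| = 10
Therefore the proof uses p = 10

10


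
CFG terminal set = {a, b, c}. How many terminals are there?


Terminal symbols: a, b, c
Counting each: a (#1), b (#2), c (#3)
Total = 3

3


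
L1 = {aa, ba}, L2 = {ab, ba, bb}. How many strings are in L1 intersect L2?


L1 = {aa, ba}
L2 = {ab, ba, bb}
Checking each string in L1 against L2:
  'aa': in L2? No
  'ba': in L2? Yes
Intersection = {ba}
|L1 ∩ L2| = 1

1


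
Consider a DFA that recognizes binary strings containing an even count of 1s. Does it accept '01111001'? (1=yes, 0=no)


DFA has 2 states: q_even (start, accept=yes) and q_odd
Processing string '01111001' character by character:
  Position 0: read '0', 1-count=0 -> q_even (no change)
  Position 1: read '1', 1-count=1 -> q_odd
  Position 2: read '1', 1-count=2 -> q_even
  Position 3: read '1', 1-count=3 -> q_odd
  Position 4: read '1', 1-count=4 -> q_even
  Position 5: read '0', 1-count=4 -> q_even (no change)
  Position 6: read '0', 1-count=4 -> q_even (no change)
  Position 7: read '1', 1-count=5 -> q_odd
Final state: q_odd, total 1s = 5 (odd); the DFA requires an even count -> reject

0


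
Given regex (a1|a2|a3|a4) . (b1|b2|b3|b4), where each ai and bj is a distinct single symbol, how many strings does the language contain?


First group: 4 alternatives
Second group: 4 alternatives
Concatenation: each choice from group 1 pairs with each from group 2
Total = 4 x 4 = 16

16


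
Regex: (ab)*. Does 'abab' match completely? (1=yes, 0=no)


Pattern: (ab)*
String: 'abab'
Pattern requires: zero or more repetitions of 'ab'
Pairs: ['ab', 'ab']
All pairs are 'ab'? Yes
Result: 1

1


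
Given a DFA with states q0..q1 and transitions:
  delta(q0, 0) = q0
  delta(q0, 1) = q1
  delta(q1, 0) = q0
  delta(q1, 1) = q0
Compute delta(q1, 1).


Looking up transition function:
delta(q1, 1) in the table
Row: q1, Column: 1
Result: q0

q0


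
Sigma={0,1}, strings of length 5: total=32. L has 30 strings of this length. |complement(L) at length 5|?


Alphabet: {0,1}
String length: 5
Total strings of length 5 = 2^5 = 32
Strings in L = 30
Complement = total - |L|
= 32 - 30
= 2

2


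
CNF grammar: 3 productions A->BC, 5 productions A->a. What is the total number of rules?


CNF allows two rule forms:
  A -> BC (binary): 3 rules
  A -> a (terminal): 5 rules
Total = 3 + 5 = 8

8


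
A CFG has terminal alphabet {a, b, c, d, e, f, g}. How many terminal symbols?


Terminal symbols: a, b, c, d, e, f, g
Counting each: a (#1), b (#2), c (#3), d (#4), e (#5), f (#6), g (#7)
Total = 7

7


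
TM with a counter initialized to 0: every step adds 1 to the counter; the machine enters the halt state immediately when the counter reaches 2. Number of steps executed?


Counter starts at 0. Counting sequence:
  Step 1: counter = 1
  Step 2: counter = 2
Counter reached 2 -> halt
Total steps = 2

2


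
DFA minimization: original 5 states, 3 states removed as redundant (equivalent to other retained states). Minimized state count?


Original DFA: 5 states
Redundant states removed: 3
Minimized states = original - removed
= 5 - 3
= 2

2


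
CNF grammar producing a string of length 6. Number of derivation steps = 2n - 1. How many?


Chomsky Normal Form derivation:
String length n = 6
Each step either:
  - Splits a nonterminal into two (n-1 such steps)
  - Converts a nonterminal to terminal (n such steps)
Total = (n-1) + n = 2n - 1
= 2(6) - 1
= 12 - 1
= 11

11


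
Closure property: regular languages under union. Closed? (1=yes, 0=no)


Regular languages are closed under:
- Union (DFA product construction)
- Intersection (DFA product construction)
- Complement (swap accept/reject states)
- Concatenation (NFA construction)
- Kleene star (NFA construction)
union is in this list
Therefore: closed

1


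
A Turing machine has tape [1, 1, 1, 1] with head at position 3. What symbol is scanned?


Tape: [1, 1, 1, 1]
Positions: 0 1 2 3
Values:    1 1 1 1
Head at position 3
tape[3] = 1

1


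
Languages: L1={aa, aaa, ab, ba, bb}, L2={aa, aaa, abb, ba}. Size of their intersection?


L1 = {aa, aaa, ab, ba, bb}
L2 = {aa, aaa, abb, ba}
Checking each string in L1 against L2:
  'aa': in L2? Yes
  'aaa': in L2? Yes
  'ab': in L2? No
  'ba': in L2? Yes
  'bb': in L2? No
Intersection = {aa, aaa, ba}
|L1 ∩ L2| = 3

3


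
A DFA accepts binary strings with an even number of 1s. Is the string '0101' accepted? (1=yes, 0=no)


DFA has 2 states: q_even (start, accept=yes) and q_odd
Processing string '0101' character by character:
  Position 0: read '0', 1-count=0 -> q_even (no change)
  Position 1: read '1', 1-count=1 -> q_odd
  Position 2: read '0', 1-count=1 -> q_odd (no change)
  Position 3: read '1', 1-count=2 -> q_even
Final state: q_even, total 1s = 2 (even); the DFA requires an even count -> accept

1


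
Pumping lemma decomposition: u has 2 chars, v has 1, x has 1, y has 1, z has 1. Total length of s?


|s| = |u| + |v| + |x| + |y| + |z|
= 2 + 1 + 1 + 1 + 1
= 3 + 1 + 2
= 4 + 2
= 6

6


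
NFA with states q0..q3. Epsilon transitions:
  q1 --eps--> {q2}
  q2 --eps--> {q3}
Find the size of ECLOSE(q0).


Starting from q0
Initialize closure = {q0}
q0 has no outgoing epsilon transitions -> nothing to add
Final closure: {q0}
Size = 1

1


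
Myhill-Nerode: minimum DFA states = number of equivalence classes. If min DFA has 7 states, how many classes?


Myhill-Nerode theorem:
Number of equivalence classes = number of states in minimal DFA
Minimal DFA states = 7
Therefore equivalence classes = 7

7


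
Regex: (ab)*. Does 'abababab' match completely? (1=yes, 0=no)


Pattern: (ab)*
String: 'abababab'
Pattern requires: zero or more repetitions of 'ab'
Pairs: ['ab', 'ab', 'ab', 'ab']
All pairs are 'ab'? Yes
Result: 1

1


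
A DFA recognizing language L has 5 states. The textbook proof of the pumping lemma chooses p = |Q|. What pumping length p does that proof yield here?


Pumping lemma for regular languages (standard proof):
Take p = |Q|, the number of DFA states.
Any string of length >= |Q| passes through |Q|+1 states while reading its first |Q| symbols,
so by pigeonhole some state repeats, giving the loop that can be pumped.
Here |Q| = 5
Therefore the proof uses p = 5

5


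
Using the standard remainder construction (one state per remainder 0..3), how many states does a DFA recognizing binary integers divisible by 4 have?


Divisibility by 4 is tracked via the remainder mod 4: 0, 1, ..., 3
The construction assigns one state to each remainder
Number of remainders = 4

4


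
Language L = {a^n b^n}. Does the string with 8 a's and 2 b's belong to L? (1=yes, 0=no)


Language requires equal numbers of a's and b's
PDA pushes for each 'a', pops for each 'b'
Number of a's = 8
Number of b's = 2
8 != 2 -> Reject

0


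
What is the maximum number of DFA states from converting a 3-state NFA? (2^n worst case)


NFA has 3 states
Subset construction: each DFA state = subset of NFA states
Maximum subsets = 2^3
2^3 = 8

8


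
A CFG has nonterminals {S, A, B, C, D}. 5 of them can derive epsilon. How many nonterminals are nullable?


Nonterminals: {S, A, B, C, D}
A nonterminal is nullable if it can derive epsilon
Counting nullable nonterminals: 5
Total nullable = 5

5


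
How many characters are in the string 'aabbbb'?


String: 'aabbbb'
Counting characters:
  'a' appears 2 time(s)
  'b' appears 4 time(s)
Total length = 2 + 4 = 6

6


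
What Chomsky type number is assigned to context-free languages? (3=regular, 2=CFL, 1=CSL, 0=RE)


Chomsky hierarchy levels:
  Type 3: Regular (DFA/NFA/regex)
  Type 2: Context-free (PDA)
  Type 1: Context-sensitive
  Type 0: Recursively enumerable (TM)
'context-free' corresponds to Type 2

2


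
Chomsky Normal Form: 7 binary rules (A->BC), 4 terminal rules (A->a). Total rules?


CNF allows two rule forms:
  A -> BC (binary): 7 rules
  A -> a (terminal): 4 rules
Total = 7 + 4 = 11

11


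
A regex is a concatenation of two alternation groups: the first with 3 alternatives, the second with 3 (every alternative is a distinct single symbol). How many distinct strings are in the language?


First group: 3 alternatives
Second group: 3 alternatives
Concatenation: each choice from group 1 pairs with each from group 2
Total = 3 x 3 = 9

9


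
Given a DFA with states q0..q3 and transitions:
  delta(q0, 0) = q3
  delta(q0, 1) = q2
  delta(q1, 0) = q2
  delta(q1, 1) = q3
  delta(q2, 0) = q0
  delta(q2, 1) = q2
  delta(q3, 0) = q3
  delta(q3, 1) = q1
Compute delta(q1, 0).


Looking up transition function:
delta(q1, 0) in the table
Row: q1, Column: 0
Result: q2

q2


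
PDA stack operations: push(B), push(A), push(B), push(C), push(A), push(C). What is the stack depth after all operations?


Tracing stack operations:
  push(B) -> stack = [B], depth=1
  push(A) -> stack = [B,A], depth=2
  push(B) -> stack = [B,A,B], depth=3
  push(C) -> stack = [B,A,B,C], depth=4
  push(A) -> stack = [B,A,B,C,A], depth=5
  push(C) -> stack = [B,A,B,C,A,C], depth=6
Final depth = 6

6


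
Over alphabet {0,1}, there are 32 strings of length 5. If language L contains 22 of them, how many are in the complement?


Alphabet: {0,1}
String length: 5
Total strings of length 5 = 2^5 = 32
Strings in L = 22
Complement = total - |L|
= 32 - 22
= 10

10


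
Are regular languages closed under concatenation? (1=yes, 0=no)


Regular languages are closed under all standard operations:
- Union: Yes (product construction)
- Intersection: Yes (product construction)
- Complement: Yes (swap accept/reject)
- Concatenation: Yes (NFA construction)
Operation: concatenation -> Closed

1


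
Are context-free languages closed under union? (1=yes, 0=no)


CFL closure properties:
  Closed under: union, concatenation, Kleene star
  NOT closed under: intersection, complement
Operation 'union' is in closed list -> Yes (closed)

1


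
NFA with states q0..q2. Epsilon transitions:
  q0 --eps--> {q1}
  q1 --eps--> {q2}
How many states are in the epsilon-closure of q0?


Starting from q0
Initialize closure = {q0}
Follow epsilon from q0 -> add q1
Follow epsilon from q1 -> add q2
Final closure: {q0, q1, q2}
Size = 3

3


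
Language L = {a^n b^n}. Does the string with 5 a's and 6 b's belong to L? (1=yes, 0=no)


Language requires equal numbers of a's and b's
PDA pushes for each 'a', pops for each 'b'
Number of a's = 5
Number of b's = 6
5 != 6 -> Reject

0


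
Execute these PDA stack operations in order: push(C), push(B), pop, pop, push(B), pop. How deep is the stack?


Tracing stack operations:
  push(C) -> stack = [C], depth=1
  push(B) -> stack = [C,B], depth=2
  pop -> removed B, stack = [C], depth=1
  pop -> removed C, stack = [], depth=0
  push(B) -> stack = [B], depth=1
  pop -> removed B, stack = [], depth=0
Final depth = 0

0


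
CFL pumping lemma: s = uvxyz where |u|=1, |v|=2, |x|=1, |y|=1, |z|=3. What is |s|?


|s| = |u| + |v| + |x| + |y| + |z|
= 1 + 2 + 1 + 1 + 3
= 3 + 1 + 4
= 4 + 4
= 8

8


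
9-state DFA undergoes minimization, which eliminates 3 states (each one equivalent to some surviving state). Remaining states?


Original DFA: 9 states
Redundant states removed: 3
Minimized states = original - removed
= 9 - 3
= 6

6


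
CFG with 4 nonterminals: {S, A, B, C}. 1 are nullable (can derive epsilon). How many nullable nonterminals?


Nonterminals: {S, A, B, C}
A nonterminal is nullable if it can derive epsilon
Counting nullable nonterminals: 1
Total nullable = 1

1


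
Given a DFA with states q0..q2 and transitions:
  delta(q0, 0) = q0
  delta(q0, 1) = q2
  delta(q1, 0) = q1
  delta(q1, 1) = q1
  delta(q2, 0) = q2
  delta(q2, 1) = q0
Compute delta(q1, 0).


Looking up transition function:
delta(q1, 0) in the table
Row: q1, Column: 0
Result: q1

q1


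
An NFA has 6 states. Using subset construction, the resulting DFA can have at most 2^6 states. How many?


NFA has 6 states
Subset construction: each DFA state = subset of NFA states
Maximum subsets = 2^6
2^6 = 64

64


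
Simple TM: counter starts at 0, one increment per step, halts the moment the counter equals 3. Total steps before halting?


Counter starts at 0. Counting sequence:
  Step 1: counter = 1
  Step 2: counter = 2
  Step 3: counter = 3
Counter reached 3 -> halt
Total steps = 3

3


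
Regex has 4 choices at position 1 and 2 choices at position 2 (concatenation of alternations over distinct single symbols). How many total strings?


First group: 4 alternatives
Second group: 2 alternatives
Concatenation: each choice from group 1 pairs with each from group 2
Total = 4 x 2 = 8

8


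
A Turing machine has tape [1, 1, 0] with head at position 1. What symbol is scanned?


Tape: [1, 1, 0]
Positions: 0 1 2
Values:    1 1 0
Head at position 1
tape[1] = 1

1


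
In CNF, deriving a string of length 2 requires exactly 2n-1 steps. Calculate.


Chomsky Normal Form derivation:
String length n = 2
Each step either:
  - Splits a nonterminal into two (n-1 such steps)
  - Converts a nonterminal to terminal (n such steps)
Total = (n-1) + n = 2n - 1
= 2(2) - 1
= 4 - 1
= 3

3


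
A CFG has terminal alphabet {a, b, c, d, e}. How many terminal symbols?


Terminal symbols: a, b, c, d, e
Counting each: a (#1), b (#2), c (#3), d (#4), e (#5)
Total = 5

5


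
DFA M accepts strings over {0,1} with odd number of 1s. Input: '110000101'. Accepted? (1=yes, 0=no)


DFA has 2 states: q_even (start, accept=no) and q_odd
Processing string '110000101' character by character:
  Position 0: read '1', 1-count=1 -> q_odd
  Position 1: read '1', 1-count=2 -> q_even
  Position 2: read '0', 1-count=2 -> q_even (no change)
  Position 3: read '0', 1-count=2 -> q_even (no change)
  Position 4: read '0', 1-count=2 -> q_even (no change)
  Position 5: read '0', 1-count=2 -> q_even (no change)
  Position 6: read '1', 1-count=3 -> q_odd
  Position 7: read '0', 1-count=3 -> q_odd (no change)
  Position 8: read '1', 1-count=4 -> q_even
Final state: q_even, total 1s = 4 (even); the DFA requires an odd count -> reject

0


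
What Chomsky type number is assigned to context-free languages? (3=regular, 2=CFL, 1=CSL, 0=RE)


Chomsky hierarchy levels:
  Type 3: Regular (DFA/NFA/regex)
  Type 2: Context-free (PDA)
  Type 1: Context-sensitive
  Type 0: Recursively enumerable (TM)
'context-free' corresponds to Type 2

2


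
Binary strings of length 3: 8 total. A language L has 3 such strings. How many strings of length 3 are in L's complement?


Alphabet: {0,1}
String length: 3
Total strings of length 3 = 2^3 = 8
Strings in L = 3
Complement = total - |L|
= 8 - 3
= 5

5


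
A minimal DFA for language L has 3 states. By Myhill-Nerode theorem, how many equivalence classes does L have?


Myhill-Nerode theorem:
Number of equivalence classes = number of states in minimal DFA
Minimal DFA states = 3
Therefore equivalence classes = 3

3


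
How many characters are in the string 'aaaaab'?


String: 'aaaaab'
Counting characters:
  'a' appears 5 time(s)
  'b' appears 1 time(s)
Total length = 5 + 1 = 6

6


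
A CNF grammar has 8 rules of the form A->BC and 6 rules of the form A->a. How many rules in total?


CNF allows two rule forms:
  A -> BC (binary): 8 rules
  A -> a (terminal): 6 rules
Total = 8 + 6 = 14

14


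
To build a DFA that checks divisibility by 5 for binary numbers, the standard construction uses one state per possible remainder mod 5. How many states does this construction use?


Divisibility by 5 is tracked via the remainder mod 5: 0, 1, ..., 4
The construction assigns one state to each remainder
Number of remainders = 5

5


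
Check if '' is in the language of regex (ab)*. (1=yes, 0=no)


Pattern: (ab)*
String: ''
Pattern requires: zero or more repetitions of 'ab'
Pairs: []
All pairs are 'ab'? Yes
Result: 1

1


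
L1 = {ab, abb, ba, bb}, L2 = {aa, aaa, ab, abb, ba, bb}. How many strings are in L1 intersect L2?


L1 = {ab, abb, ba, bb}
L2 = {aa, aaa, ab, abb, ba, bb}
Checking each string in L1 against L2:
  'ab': in L2? Yes
  'abb': in L2? Yes
  'ba': in L2? Yes
  'bb': in L2? Yes
Intersection = {ab, abb, ba, bb}
|L1 ∩ L2| = 4

4


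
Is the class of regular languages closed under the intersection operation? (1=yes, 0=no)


Regular languages are closed under:
- Union (DFA product construction)
- Intersection (DFA product construction)
- Complement (swap accept/reject states)
- Concatenation (NFA construction)
- Kleene star (NFA construction)
intersection is in this list
Therefore: closed

1
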